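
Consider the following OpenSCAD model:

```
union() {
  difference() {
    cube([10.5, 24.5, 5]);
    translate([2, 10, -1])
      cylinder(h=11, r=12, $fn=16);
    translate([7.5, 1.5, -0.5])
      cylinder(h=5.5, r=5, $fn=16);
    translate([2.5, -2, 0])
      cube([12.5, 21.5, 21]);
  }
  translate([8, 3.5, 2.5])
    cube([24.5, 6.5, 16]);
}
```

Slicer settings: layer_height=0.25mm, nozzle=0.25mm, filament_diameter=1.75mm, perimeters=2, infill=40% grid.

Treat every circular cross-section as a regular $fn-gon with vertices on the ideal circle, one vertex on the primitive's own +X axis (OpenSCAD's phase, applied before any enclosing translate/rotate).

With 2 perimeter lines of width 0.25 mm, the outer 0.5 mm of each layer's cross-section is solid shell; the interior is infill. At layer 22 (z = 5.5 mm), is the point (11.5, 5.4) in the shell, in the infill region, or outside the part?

At z = 5.5 mm: the cube does not reach this height (z outside [0, 5]); the r=12 cylinder at (2, 10) contributes a regular 16-gon of circumradius 12; the cylinder at (7.5, 1.5) is absent (z outside [-0.5, 5]); the cube at (2.5, -2) is present — its section is the full 12.5×21.5 rectangle; Subtracting the remaining from the first: the first operand is absent here, so nothing remains; the cube at (8, 3.5) (footprint 24.5×6.5) is included at this height; Combining (union): only the 24.5×6.5 cube at (8, 3.5) is present, so the union is just that shape — 1 connected region. Overall, the cross-section is a single solid region. The nearest boundary edge runs (8.00, 3.50)→(32.50, 3.50); distance from the point to it = 1.90 mm. The point is inside the cross-section and 1.90 mm from the nearest boundary — more than the 0.5 mm shell width (2 × 0.25), so it's in the infill interior.

infill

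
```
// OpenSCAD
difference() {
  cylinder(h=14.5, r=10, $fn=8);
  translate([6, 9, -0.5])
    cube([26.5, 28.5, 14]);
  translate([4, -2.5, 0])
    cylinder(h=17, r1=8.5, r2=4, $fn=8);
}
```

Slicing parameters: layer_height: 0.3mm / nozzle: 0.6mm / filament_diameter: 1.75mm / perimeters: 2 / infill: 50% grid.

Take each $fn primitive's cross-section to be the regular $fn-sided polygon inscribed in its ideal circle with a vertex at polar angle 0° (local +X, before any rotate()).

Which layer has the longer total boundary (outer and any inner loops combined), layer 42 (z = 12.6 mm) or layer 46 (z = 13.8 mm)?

layer 46 (z = 13.8 mm)

Layer 42 (z = 12.6): the r=10 cylinder gives a regular 8-gon of circumradius 10 (constant along its height) (perimeter = 2·8·10.000·sin(180°/8) = 61.23 mm); the cube at (6, 9) is present — its section is the full 26.5×28.5 rectangle (perimeter 110.00 mm); the cone at (4, -2.5) (r1=8.5→r2=4) has section circumradius 5.165 here — a regular 8-gon (perimeter = 2·8·5.165·sin(180°/8) = 31.62 mm); After the difference (first − rest): starting from the r=10 cylinder, the 26.5×28.5 cube at (6, 9) misses the remaining region (no effect); the cone at (4, -2.5) partially overlaps it — only the 74.68 mm² overlap (of its 75.45 mm²) is removed, clipping the outline — boundary = 84.05 mm. So its perimeter = 84.05 mm. Layer 46 (z = 13.8): the r=10 cylinder contributes a regular 8-gon of circumradius 10 (perimeter = 2·8·10.000·sin(180°/8) = 61.23 mm); the cube at (6, 9) is not intersected at this z (z outside [-0.5, 13.5]); the cone at (4, -2.5) contributes a regular 8-gon of circumradius 4.847 (interpolated between r1=8.5 and r2=4 at t=0.812) (perimeter = 2·8·4.847·sin(180°/8) = 29.68 mm); Subtracting the remaining from the first: starting from the r=10 cylinder, the cone at (4, -2.5) lies wholly inside it (removes its full 66.45 mm² and its 29.68 mm outline becomes a hole wall) — boundary (outer + 1 inner loop) = 90.91 mm. So its perimeter = 90.91 mm. Layer 46 is larger (90.91 vs 84.05 mm).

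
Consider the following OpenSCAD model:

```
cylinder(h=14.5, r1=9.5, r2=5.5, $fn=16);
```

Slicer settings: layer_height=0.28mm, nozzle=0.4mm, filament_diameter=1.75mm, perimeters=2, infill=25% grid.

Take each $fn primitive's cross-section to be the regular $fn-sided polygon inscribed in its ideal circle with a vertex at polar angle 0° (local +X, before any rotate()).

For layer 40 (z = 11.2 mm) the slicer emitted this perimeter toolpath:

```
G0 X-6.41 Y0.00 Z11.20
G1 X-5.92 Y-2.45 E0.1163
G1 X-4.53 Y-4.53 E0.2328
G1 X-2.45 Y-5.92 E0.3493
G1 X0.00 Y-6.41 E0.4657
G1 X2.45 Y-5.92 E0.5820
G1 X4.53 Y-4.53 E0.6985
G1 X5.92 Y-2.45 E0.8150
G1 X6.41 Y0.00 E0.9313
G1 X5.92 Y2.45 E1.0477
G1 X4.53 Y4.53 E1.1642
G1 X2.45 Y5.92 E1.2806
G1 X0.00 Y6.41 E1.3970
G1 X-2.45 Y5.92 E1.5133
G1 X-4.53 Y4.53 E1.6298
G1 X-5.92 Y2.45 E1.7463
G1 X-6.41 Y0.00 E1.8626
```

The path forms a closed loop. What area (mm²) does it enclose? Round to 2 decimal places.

125.69 mm²

Apply the shoelace formula to the sequence of (X, Y) vertices; enclosed area = 125.69 mm².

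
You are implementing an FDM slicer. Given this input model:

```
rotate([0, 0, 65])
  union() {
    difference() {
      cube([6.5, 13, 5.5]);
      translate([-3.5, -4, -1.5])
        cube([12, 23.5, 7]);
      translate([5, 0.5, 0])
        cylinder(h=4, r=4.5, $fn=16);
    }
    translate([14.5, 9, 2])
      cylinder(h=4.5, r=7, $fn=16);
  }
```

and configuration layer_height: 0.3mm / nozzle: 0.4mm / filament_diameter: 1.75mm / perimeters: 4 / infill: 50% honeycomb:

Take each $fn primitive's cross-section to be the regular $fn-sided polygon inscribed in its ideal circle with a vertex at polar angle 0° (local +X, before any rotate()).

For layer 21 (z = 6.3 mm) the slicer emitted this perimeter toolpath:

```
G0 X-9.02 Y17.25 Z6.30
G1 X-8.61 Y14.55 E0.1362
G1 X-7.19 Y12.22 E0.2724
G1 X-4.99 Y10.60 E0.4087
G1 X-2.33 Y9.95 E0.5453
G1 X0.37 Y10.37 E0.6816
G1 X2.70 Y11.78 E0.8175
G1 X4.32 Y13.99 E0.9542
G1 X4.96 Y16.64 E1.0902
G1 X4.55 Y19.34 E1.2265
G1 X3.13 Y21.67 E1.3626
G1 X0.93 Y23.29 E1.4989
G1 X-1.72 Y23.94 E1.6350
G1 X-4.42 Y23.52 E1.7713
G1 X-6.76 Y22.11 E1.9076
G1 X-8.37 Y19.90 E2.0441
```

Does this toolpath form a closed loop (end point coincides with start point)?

Start point (G0): (-9.02, 17.25). End point (last G1): the path does not return to the start — open.

no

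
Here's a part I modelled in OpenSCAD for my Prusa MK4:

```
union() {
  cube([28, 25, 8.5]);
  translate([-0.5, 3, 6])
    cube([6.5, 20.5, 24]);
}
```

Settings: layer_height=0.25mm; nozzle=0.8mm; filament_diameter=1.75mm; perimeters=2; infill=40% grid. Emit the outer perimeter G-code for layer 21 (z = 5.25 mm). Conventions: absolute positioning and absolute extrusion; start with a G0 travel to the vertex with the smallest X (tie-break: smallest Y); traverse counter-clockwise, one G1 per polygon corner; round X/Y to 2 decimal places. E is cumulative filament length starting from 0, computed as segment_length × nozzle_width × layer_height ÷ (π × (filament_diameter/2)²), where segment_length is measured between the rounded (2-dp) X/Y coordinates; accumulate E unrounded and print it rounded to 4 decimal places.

At z = 5.25 mm: the cube is present — its section is the full 28×25 rectangle; the cube at (-0.5, 3) is absent (z outside [6, 30]); Combining (union): only the 28×25 cube is present, so the union is just that shape — 1 connected region. The outline is a single polygon with 4 vertices. Extrusion per mm of travel: 0.8 × 0.25 / (π × 0.875²) = 0.083150. Accumulating E over each segment gives final E = 8.8139.

G0 X0.00 Y0.00 Z5.25
G1 X28.00 Y0.00 E2.3282
G1 X28.00 Y25.00 E4.4070
G1 X0.00 Y25.00 E6.7352
G1 X0.00 Y0.00 E8.8139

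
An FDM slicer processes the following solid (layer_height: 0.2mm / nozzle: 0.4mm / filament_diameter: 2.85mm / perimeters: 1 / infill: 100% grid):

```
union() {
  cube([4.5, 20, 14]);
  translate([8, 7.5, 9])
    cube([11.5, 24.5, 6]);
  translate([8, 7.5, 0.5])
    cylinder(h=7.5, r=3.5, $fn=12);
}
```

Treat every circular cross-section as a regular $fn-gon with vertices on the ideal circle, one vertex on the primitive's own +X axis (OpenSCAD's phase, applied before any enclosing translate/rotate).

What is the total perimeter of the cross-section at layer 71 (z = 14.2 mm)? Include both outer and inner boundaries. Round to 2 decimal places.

At z = 14.2 mm: the cube is not intersected at this z (z outside [0, 14]); the cube at (8, 7.5) is present — its section is the full 11.5×24.5 rectangle (perimeter 72.00 mm); the cylinder at (8, 7.5) does not reach this height (z outside [0.5, 8]); Combining (union): only the 11.5×24.5 cube at (8, 7.5) is present, so the union is just that shape — boundary = 72.00 mm. Overall, the cross-section is a single solid region. Total boundary length (outer) = 72.00 mm.

72.00 mm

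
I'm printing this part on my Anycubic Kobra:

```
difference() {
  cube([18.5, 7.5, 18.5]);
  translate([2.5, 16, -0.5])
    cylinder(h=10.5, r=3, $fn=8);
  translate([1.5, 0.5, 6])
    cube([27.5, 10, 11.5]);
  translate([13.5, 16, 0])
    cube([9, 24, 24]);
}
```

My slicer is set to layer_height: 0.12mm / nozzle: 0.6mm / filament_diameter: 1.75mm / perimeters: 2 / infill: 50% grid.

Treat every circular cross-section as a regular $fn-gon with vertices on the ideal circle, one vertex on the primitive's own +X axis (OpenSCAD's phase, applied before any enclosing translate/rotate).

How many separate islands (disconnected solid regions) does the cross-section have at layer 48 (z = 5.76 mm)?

At z = 5.76 mm: the cube is present — its section is the full 18.5×7.5 rectangle; the cylinder at (2.5, 16): section is a regular 8-gon, circumradius r=3; the cube at (1.5, 0.5) is not intersected at this z (z outside [6, 17.5]); the cube at (13.5, 16) (footprint 9×24) is included at this height; Taking the first minus the rest: starting from the 18.5×7.5 cube, the r=3 cylinder at (2.5, 16) misses the remaining region (no effect); the 9×24 cube at (13.5, 16) misses the remaining region (no effect) — 1 connected region. Overall, the cross-section is a single solid region. Island count = 1.

1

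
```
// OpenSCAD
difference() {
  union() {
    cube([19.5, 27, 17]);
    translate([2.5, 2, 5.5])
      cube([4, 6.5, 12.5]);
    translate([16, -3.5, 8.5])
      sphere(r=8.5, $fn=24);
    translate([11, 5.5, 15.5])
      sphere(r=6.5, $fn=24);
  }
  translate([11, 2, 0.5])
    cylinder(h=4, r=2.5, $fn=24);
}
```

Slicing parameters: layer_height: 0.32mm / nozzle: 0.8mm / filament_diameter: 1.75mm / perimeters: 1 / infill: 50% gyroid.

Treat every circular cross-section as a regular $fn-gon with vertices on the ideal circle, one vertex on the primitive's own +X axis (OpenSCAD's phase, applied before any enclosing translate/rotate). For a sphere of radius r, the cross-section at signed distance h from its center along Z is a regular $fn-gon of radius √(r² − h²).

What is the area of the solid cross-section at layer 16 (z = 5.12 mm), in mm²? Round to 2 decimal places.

680.44 mm²

At z = 5.12 mm: the 19.5×27 cube contributes its full rectangle (area 526.50 mm²); the cube at (2.5, 2) is not intersected at this z (z outside [5.5, 18]); the sphere at (16, -3.5): section is a regular 24-gon, circumradius = √(r²−h²) = √(8.5²−3.38²) = 7.799 (area = (24/2)·7.799²·sin(360°/24) = 188.91 mm²); the sphere at (11, 5.5) is not intersected at this z (|z−center|=10.380 > r=6.5); Merging all regions: the regions partially overlap — summed areas 715.41 mm² minus the doubly-counted overlap 34.98 mm² gives 680.44 mm² — area = 680.44 mm²; the cylinder at (11, 2) does not reach this height (z outside [0.5, 4.5]); Taking the first minus the rest: none of the subtracted shapes is present at this height, so that combined region is unchanged — area = 680.44 mm². Overall, the cross-section is a single solid region. Net area = 680.44 mm².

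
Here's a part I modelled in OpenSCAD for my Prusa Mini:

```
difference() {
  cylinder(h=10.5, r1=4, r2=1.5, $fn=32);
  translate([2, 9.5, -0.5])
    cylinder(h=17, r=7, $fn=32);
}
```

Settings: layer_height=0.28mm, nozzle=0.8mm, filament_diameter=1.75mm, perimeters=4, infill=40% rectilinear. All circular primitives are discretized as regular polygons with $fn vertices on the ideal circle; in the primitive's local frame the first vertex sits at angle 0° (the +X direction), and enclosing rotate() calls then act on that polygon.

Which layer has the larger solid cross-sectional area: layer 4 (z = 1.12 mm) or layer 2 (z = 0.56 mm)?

Layer 4 (z = 1.12): the cone (r1=4→r2=1.5) has section circumradius 3.733 here — a regular 32-gon (area = (32/2)·3.733²·sin(360°/32) = 43.51 mm²); the cylinder at (2, 9.5): section is a regular 32-gon, circumradius r=7 (area = (32/2)·7.000²·sin(360°/32) = 152.95 mm²); Subtracting the remaining from the first: starting from the cone (43.51 mm²), the r=7 cylinder at (2, 9.5) partially overlaps it — only the 2.84 mm² overlap (of its 152.95 mm²) is removed, clipping the outline — area = 40.67 mm². So its area = 40.67 mm². Layer 2 (z = 0.56): the cone: at t=0.053 of its height the radius interpolates to r₁+(r₂−r₁)t = 3.867, giving a regular 32-gon of that circumradius (area = (32/2)·3.867²·sin(360°/32) = 46.67 mm²); the cylinder at (2, 9.5): section is a regular 32-gon, circumradius r=7 (area = (32/2)·7.000²·sin(360°/32) = 152.95 mm²); After the difference (first − rest): starting from the cone (46.67 mm²), the r=7 cylinder at (2, 9.5) partially overlaps it — only the 3.46 mm² overlap (of its 152.95 mm²) is removed, clipping the outline — area = 43.21 mm². So its area = 43.21 mm². Layer 2 is larger (43.21 vs 40.67 mm²).

layer 2 (z = 0.56 mm)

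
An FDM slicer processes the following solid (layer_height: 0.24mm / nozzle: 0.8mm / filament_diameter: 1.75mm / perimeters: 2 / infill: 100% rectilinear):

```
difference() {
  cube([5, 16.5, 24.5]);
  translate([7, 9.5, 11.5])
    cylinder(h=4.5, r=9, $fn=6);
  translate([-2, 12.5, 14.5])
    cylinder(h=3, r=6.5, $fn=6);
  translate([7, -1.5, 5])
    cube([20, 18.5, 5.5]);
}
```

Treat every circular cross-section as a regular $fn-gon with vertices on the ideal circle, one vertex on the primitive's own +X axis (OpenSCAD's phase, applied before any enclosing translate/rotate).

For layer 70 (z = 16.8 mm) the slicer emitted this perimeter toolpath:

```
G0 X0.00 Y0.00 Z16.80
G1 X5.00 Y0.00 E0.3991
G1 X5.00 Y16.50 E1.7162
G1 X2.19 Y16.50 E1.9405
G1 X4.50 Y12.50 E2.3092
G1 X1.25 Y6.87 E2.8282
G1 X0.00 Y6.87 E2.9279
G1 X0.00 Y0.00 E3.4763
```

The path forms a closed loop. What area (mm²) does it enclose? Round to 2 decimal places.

52.93 mm²

Apply the shoelace formula to the sequence of (X, Y) vertices; enclosed area = 52.93 mm².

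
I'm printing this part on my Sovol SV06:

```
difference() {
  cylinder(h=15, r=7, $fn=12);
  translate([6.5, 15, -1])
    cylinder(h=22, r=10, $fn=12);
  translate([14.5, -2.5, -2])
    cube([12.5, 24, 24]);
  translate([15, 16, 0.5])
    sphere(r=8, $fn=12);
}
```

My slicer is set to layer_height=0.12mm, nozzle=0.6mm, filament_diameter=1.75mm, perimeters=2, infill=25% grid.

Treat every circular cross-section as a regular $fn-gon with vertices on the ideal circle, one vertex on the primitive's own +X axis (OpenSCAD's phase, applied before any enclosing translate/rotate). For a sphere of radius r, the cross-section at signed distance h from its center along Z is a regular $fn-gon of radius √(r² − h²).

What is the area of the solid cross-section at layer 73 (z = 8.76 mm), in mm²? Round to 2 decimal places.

146.39 mm²

At z = 8.76 mm: the r=7 cylinder gives a regular 12-gon of circumradius 7 (constant along its height) (area = (12/2)·7.000²·sin(360°/12) = 147.00 mm²); the r=10 cylinder at (6.5, 15) gives a regular 12-gon of circumradius 10 (constant along its height) (area = (12/2)·10.000²·sin(360°/12) = 300.00 mm²); the cube at (14.5, -2.5) is present — its section is the full 12.5×24 rectangle (area 300.00 mm²); the sphere at (15, 16) is absent (|z−center|=8.260 > r=8); After the difference (first − rest): starting from the r=7 cylinder (147.00 mm²), the r=10 cylinder at (6.5, 15) partially overlaps it — only the 0.61 mm² overlap (of its 300.00 mm²) is removed, clipping the outline; the 12.5×24 cube at (14.5, -2.5) misses the remaining region (no effect) — area = 146.39 mm². Overall, the cross-section is a single solid region. Net area = 146.39 mm².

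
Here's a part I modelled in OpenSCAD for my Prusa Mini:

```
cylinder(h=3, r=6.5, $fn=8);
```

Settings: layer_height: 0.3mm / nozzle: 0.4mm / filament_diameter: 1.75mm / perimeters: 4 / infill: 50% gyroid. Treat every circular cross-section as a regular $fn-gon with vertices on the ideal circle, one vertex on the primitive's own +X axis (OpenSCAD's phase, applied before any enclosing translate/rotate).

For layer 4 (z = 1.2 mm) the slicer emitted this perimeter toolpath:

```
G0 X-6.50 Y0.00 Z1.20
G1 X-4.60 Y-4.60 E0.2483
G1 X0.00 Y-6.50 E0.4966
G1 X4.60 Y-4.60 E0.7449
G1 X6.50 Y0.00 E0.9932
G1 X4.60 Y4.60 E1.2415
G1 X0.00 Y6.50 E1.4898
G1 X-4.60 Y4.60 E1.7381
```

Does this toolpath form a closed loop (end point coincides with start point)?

no

Start point (G0): (-6.50, 0.00). End point (last G1): the path does not return to the start — open.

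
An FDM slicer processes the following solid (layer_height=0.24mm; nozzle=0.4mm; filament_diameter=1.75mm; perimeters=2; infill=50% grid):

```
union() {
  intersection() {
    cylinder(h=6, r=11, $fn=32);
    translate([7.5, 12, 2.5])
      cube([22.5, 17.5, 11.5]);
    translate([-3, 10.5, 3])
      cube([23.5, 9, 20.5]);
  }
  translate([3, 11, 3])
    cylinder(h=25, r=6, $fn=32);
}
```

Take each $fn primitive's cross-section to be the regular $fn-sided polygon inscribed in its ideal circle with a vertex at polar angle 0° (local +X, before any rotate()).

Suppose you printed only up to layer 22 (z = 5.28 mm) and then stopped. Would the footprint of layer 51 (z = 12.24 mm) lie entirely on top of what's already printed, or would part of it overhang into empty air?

Compare the two slices. At z = 5.28: the r=11 cylinder contributes a regular 32-gon of circumradius 11 (area = (32/2)·11.000²·sin(360°/32) = 377.69 mm²); the cube at (7.5, 12) is present — its section is the full 22.5×17.5 rectangle (area 393.75 mm²); the 23.5×9 cube at (-3, 10.5) contributes its full rectangle (area 211.50 mm²); Keeping only the common overlap: the 22.5×17.5 cube at (7.5, 12) does not overlap the r=11 cylinder (empty); the 23.5×9 cube at (-3, 10.5) does not overlap the running intersection (empty) — nothing remains; the cylinder at (3, 11): section is a regular 32-gon, circumradius r=6 (area = (32/2)·6.000²·sin(360°/32) = 112.37 mm²); Taking the union: only the r=6 cylinder at (3, 11) is present, so the union is just that shape — area = 112.37 mm². At z = 12.24: the cylinder is not intersected at this z (z outside [0, 6]); the cube at (7.5, 12) (footprint 22.5×17.5) is included at this height (area 393.75 mm²); the 23.5×9 cube at (-3, 10.5) contributes its full rectangle (area 211.50 mm²); Taking the intersection: at least one operand is absent at this height, so nothing remains; the cylinder at (3, 11): section is a regular 32-gon, circumradius r=6 (area = (32/2)·6.000²·sin(360°/32) = 112.37 mm²); Merging all regions: only the r=6 cylinder at (3, 11) is present, so the union is just that shape — area = 112.37 mm². Checking containment: the cross-section at z = 12.24 is a subset of the cross-section at z = 5.28.

entirely on top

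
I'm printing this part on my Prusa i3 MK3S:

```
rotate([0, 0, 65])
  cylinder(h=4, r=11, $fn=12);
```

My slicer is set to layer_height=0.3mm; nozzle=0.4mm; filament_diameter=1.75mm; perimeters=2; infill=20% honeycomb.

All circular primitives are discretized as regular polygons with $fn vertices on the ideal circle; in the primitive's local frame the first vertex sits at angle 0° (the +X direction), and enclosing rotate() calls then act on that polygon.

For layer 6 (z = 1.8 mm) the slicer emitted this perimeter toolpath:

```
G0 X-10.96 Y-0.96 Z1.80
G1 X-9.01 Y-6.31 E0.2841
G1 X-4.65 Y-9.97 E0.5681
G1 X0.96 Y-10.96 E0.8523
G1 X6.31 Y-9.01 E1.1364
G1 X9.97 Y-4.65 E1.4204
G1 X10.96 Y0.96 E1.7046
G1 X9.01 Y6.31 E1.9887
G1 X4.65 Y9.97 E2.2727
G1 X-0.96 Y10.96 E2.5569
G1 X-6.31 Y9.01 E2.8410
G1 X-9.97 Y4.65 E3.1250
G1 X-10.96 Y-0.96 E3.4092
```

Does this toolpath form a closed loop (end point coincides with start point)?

yes

Start point (G0): (-10.96, -0.96). End point (last G1): the path returns to the start — closed.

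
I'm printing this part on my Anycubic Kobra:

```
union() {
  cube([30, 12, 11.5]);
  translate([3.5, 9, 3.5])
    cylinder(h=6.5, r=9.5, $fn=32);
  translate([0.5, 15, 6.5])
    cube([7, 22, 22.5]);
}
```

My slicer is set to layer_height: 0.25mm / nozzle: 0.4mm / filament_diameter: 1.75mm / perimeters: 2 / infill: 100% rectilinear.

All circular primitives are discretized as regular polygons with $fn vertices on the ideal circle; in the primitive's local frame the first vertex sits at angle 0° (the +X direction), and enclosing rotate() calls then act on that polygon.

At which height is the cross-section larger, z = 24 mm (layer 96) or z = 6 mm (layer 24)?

layer 24 (z = 6 mm)

Layer 96 (z = 24): the cube is absent (z outside [0, 11.5]); the cylinder at (3.5, 9) does not reach this height (z outside [3.5, 10]); the cube at (0.5, 15) (footprint 7×22) is included at this height (area 154.00 mm²); Taking the union: only the 7×22 cube at (0.5, 15) is present, so the union is just that shape — area = 154.00 mm². So its area = 154.00 mm². Layer 24 (z = 6): the cube is present — its section is the full 30×12 rectangle (area 360.00 mm²); the r=9.5 cylinder at (3.5, 9) gives a regular 32-gon of circumradius 9.5 (constant along its height) (area = (32/2)·9.500²·sin(360°/32) = 281.71 mm²); the cube at (0.5, 15) does not reach this height (z outside [6.5, 29]); Merging all regions: the regions partially overlap — summed areas 641.71 mm² minus the doubly-counted overlap 139.37 mm² gives 502.34 mm² — area = 502.34 mm². So its area = 502.34 mm². Layer 24 is larger (502.34 vs 154.00 mm²).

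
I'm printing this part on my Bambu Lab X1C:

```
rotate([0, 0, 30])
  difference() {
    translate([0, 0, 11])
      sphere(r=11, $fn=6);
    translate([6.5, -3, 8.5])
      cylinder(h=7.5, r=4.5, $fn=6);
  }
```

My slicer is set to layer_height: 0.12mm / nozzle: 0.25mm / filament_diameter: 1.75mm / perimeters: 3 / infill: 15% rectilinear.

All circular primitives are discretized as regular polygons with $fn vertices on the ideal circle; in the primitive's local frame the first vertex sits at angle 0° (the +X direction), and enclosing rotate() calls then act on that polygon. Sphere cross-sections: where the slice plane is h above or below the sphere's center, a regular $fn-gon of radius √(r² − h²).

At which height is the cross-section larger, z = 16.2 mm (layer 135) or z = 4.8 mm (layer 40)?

layer 135 (z = 16.2 mm)

Layer 135 (z = 16.2): the r=11 sphere contributes a regular 6-gon of circumradius √(11²−5.2²) = 9.693 (area = (6/2)·9.693²·sin(360°/6) = 244.12 mm²); the cylinder at (6.5, -3) does not reach this height (z outside [8.5, 16]); Taking the first minus the rest: none of the subtracted shapes is present at this height, so the r=11 sphere is unchanged — area = 244.12 mm²; (rotated 30° about Z; rotation is an isometry so areas/perimeters/island counts are preserved). So its area = 244.12 mm². Layer 40 (z = 4.8): the r=11 sphere slices to a regular 6-gon of circumradius 9.086 (√(r²−h²) with h=6.2 from center) (area = (6/2)·9.086²·sin(360°/6) = 214.50 mm²); the cylinder at (6.5, -3) is absent (z outside [8.5, 16]); After the difference (first − rest): none of the subtracted shapes is present at this height, so the r=11 sphere is unchanged — area = 214.50 mm²; (whole slice rotated 30° about Z — lengths, areas and connectivity unchanged). So its area = 214.50 mm². Layer 135 is larger (244.12 vs 214.50 mm²).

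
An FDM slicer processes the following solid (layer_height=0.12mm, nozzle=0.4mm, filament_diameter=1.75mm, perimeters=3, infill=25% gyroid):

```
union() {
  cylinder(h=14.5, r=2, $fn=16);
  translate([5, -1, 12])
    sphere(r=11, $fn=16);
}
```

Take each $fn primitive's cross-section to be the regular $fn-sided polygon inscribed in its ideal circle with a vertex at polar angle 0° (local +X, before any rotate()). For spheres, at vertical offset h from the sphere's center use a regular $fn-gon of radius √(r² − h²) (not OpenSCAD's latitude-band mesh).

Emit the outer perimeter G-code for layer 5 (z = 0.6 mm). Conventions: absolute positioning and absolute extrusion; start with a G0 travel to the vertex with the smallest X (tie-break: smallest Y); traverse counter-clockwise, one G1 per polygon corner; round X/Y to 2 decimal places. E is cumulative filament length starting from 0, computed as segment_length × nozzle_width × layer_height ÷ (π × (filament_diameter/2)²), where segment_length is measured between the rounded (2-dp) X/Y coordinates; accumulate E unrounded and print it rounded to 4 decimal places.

At z = 0.6 mm: the r=2 cylinder gives a regular 16-gon of circumradius 2 (constant along its height); the sphere at (5, -1) does not reach this height (|z−center|=11.400 > r=11); Merging all regions: only the r=2 cylinder is present, so the union is just that shape — 1 connected region. The outline is a single polygon with 16 vertices. Extrusion per mm of travel: 0.4 × 0.12 / (π × 0.875²) = 0.019956. Accumulating E over each segment gives final E = 0.2492.

G0 X-2.00 Y0.00 Z0.60
G1 X-1.85 Y-0.77 E0.0157
G1 X-1.41 Y-1.41 E0.0312
G1 X-0.77 Y-1.85 E0.0467
G1 X0.00 Y-2.00 E0.0623
G1 X0.77 Y-1.85 E0.0780
G1 X1.41 Y-1.41 E0.0935
G1 X1.85 Y-0.77 E0.1090
G1 X2.00 Y0.00 E0.1246
G1 X1.85 Y0.77 E0.1403
G1 X1.41 Y1.41 E0.1558
G1 X0.77 Y1.85 E0.1713
G1 X0.00 Y2.00 E0.1869
G1 X-0.77 Y1.85 E0.2026
G1 X-1.41 Y1.41 E0.2181
G1 X-1.85 Y0.77 E0.2336
G1 X-2.00 Y0.00 E0.2492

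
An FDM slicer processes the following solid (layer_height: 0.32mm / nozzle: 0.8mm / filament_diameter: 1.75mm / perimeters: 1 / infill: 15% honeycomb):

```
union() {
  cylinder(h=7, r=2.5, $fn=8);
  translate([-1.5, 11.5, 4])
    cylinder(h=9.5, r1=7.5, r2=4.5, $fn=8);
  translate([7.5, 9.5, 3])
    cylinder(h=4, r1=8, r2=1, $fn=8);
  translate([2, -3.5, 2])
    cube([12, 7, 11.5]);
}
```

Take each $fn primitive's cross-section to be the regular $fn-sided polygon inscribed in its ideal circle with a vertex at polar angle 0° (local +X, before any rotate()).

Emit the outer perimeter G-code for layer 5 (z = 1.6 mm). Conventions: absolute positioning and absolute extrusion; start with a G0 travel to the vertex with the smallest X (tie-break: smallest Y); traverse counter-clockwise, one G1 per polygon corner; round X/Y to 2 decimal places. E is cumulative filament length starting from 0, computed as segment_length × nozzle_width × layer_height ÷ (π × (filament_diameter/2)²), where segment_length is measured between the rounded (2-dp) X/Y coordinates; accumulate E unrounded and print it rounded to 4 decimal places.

G0 X-2.50 Y0.00 Z1.60
G1 X-1.77 Y-1.77 E0.2038
G1 X0.00 Y-2.50 E0.4076
G1 X1.77 Y-1.77 E0.6113
G1 X2.50 Y0.00 E0.8151
G1 X1.77 Y1.77 E1.0189
G1 X0.00 Y2.50 E1.2227
G1 X-1.77 Y1.77 E1.4264
G1 X-2.50 Y0.00 E1.6302

At z = 1.6 mm: the cylinder: section is a regular 8-gon, circumradius r=2.5; the cone at (-1.5, 11.5) is not intersected at this z (z outside [4, 13.5]); the cone at (7.5, 9.5) does not reach this height (z outside [3, 7]); the cube at (2, -3.5) is not intersected at this z (z outside [2, 13.5]); Combining (union): only the r=2.5 cylinder is present, so the union is just that shape — 1 connected region. The outline is a single polygon with 8 vertices. Extrusion per mm of travel: 0.8 × 0.32 / (π × 0.875²) = 0.106432. Accumulating E over each segment gives final E = 1.6302.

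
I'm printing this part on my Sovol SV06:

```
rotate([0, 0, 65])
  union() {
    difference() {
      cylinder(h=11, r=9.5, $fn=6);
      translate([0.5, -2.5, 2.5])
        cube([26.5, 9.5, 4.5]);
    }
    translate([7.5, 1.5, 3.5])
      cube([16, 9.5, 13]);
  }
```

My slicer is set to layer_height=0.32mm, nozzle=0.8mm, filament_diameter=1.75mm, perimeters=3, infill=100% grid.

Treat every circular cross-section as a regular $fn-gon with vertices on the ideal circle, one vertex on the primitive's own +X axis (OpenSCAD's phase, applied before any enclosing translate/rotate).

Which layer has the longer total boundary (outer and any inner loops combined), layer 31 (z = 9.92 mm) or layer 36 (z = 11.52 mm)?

layer 31 (z = 9.92 mm)

Layer 31 (z = 9.92): the cylinder: section is a regular 6-gon, circumradius r=9.5 (perimeter = 2·6·9.500·sin(180°/6) = 57.00 mm); the cube at (0.5, -2.5) does not reach this height (z outside [2.5, 7]); Taking the first minus the rest: none of the subtracted shapes is present at this height, so the r=9.5 cylinder is unchanged — boundary = 57.00 mm; the cube at (7.5, 1.5) (footprint 16×9.5) is included at this height (perimeter 51.00 mm); Combining (union): the regions partially overlap (shared area 1.11 mm²), so the edge portions inside another operand are dropped and the merged outline is re-measured after clipping — boundary = 102.63 mm; (whole slice rotated 65° about Z — lengths, areas and connectivity unchanged). So its perimeter = 102.63 mm. Layer 36 (z = 11.52): the cylinder is not intersected at this z (z outside [0, 11]); the cube at (0.5, -2.5) does not reach this height (z outside [2.5, 7]); After the difference (first − rest): the first operand is absent here, so nothing remains; the 16×9.5 cube at (7.5, 1.5) contributes its full rectangle (perimeter 51.00 mm); Taking the union: only the 16×9.5 cube at (7.5, 1.5) is present, so the union is just that shape — boundary = 51.00 mm; (rotated 65° about Z; rotation is an isometry so areas/perimeters/island counts are preserved). So its perimeter = 51.00 mm. Layer 31 is larger (102.63 vs 51.00 mm).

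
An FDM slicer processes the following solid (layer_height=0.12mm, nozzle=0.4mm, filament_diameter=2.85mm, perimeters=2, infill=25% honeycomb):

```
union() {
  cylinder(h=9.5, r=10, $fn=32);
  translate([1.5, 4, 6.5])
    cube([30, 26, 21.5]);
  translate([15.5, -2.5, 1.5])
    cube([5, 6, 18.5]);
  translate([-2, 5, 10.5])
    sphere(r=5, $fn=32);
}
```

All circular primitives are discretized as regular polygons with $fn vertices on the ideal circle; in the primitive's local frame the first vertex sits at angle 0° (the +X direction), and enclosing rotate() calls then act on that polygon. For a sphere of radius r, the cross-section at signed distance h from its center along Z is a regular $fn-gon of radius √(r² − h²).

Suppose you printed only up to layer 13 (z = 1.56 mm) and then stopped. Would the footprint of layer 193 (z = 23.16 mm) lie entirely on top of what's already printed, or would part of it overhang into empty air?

Compare the two slices. At z = 1.56: the r=10 cylinder contributes a regular 32-gon of circumradius 10 (area = (32/2)·10.000²·sin(360°/32) = 312.14 mm²); the cube at (1.5, 4) is absent (z outside [6.5, 28]); the cube at (15.5, -2.5) is present — its section is the full 5×6 rectangle (area 30.00 mm²); the sphere at (-2, 5) is not intersected at this z (|z−center|=8.940 > r=5); Merging all regions: the 2 present regions are separate (no shared area or edge), so areas and boundary lengths simply add and each stays a separate island — area = 342.14 mm². At z = 23.16: the cylinder does not reach this height (z outside [0, 9.5]); the 30×26 cube at (1.5, 4) contributes its full rectangle (area 780.00 mm²); the cube at (15.5, -2.5) is absent (z outside [1.5, 20]); the sphere at (-2, 5) does not reach this height (|z−center|=12.660 > r=5); Combining (union): only the 30×26 cube at (1.5, 4) is present, so the union is just that shape — area = 780.00 mm². Checking containment: at z = 23.16 the cross-section extends beyond the z = 1.56 cross-section by about 749.63 mm².

part overhangs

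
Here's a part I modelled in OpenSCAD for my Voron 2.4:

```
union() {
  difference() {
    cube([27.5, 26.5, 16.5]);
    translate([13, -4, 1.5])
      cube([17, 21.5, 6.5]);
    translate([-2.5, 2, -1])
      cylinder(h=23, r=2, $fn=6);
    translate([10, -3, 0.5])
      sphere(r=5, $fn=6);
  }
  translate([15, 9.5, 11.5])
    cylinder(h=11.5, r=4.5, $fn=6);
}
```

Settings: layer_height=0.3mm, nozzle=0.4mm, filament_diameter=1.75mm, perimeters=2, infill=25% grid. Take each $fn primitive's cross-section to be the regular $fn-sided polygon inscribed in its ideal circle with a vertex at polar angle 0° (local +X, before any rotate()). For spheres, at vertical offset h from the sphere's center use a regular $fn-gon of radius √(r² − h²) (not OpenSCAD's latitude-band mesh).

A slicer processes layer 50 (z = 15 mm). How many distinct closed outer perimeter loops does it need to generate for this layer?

1

At z = 15 mm: the cube is present — its section is the full 27.5×26.5 rectangle; the cube at (13, -4) does not reach this height (z outside [1.5, 8]); the cylinder at (-2.5, 2): section is a regular 6-gon, circumradius r=2; the sphere at (10, -3) is absent (|z−center|=14.500 > r=5); After the difference (first − rest): starting from the 27.5×26.5 cube, the r=2 cylinder at (-2.5, 2) misses the remaining region (no effect) — 1 connected region; the r=4.5 cylinder at (15, 9.5) contributes a regular 6-gon of circumradius 4.5; Merging all regions: the r=4.5 cylinder at (15, 9.5) lies entirely inside that combined region, so the union is just that combined region — 1 connected region. The result has 1 disconnected region.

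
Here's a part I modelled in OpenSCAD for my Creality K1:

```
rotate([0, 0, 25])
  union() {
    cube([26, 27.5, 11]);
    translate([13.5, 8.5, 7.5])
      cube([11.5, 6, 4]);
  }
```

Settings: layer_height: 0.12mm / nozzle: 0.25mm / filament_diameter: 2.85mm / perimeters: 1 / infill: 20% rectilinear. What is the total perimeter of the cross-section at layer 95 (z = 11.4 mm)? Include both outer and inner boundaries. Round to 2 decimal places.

At z = 11.4 mm: the cube does not reach this height (z outside [0, 11]); the 11.5×6 cube at (13.5, 8.5) contributes its full rectangle (perimeter 35.00 mm); Taking the union: only the 11.5×6 cube at (13.5, 8.5) is present, so the union is just that shape — boundary = 35.00 mm; (whole slice rotated 25° about Z — lengths, areas and connectivity unchanged). Overall, the cross-section is a single solid region. Total boundary length (outer) = 35.00 mm.

35.00 mm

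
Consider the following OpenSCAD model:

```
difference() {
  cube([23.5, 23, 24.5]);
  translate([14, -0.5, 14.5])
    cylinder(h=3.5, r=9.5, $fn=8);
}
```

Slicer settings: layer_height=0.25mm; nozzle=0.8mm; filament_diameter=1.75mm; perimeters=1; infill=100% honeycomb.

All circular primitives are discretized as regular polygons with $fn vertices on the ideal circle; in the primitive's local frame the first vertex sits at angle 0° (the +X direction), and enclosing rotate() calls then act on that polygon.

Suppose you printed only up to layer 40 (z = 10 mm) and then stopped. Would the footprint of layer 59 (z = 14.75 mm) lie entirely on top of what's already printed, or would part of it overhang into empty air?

entirely on top

Compare the two slices. At z = 10: the 23.5×23 cube contributes its full rectangle (area 540.50 mm²); the cylinder at (14, -0.5) does not reach this height (z outside [14.5, 18]); After the difference (first − rest): none of the subtracted shapes is present at this height, so the 23.5×23 cube is unchanged — area = 540.50 mm². At z = 14.75: the 23.5×23 cube contributes its full rectangle (area 540.50 mm²); the cylinder at (14, -0.5): section is a regular 8-gon, circumradius r=9.5 (area = (8/2)·9.500²·sin(360°/8) = 255.27 mm²); After the difference (first − rest): starting from the 23.5×23 cube (540.50 mm²), the r=9.5 cylinder at (14, -0.5) partially overlaps it — only the 118.24 mm² overlap (of its 255.27 mm²) is removed, clipping the outline — area = 422.26 mm². Checking containment: the cross-section at z = 14.75 is a subset of the cross-section at z = 10.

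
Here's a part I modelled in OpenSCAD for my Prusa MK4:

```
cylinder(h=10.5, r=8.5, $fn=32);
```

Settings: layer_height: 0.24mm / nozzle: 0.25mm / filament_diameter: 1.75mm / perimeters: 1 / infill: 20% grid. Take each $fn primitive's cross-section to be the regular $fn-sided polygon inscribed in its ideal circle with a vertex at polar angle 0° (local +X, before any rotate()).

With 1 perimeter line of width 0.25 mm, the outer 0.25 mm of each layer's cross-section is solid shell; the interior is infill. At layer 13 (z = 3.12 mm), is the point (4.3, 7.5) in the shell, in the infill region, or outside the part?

At z = 3.12 mm: the r=8.5 cylinder gives a regular 32-gon of circumradius 8.5 (constant along its height). Overall, the cross-section is a single solid region. The nearest boundary edge runs (4.72, 7.07)→(3.25, 7.85); distance from the point to it = 0.18 mm. The point is not inside any of the regions above, so it lies outside the cross-section (0.18 mm from the nearest boundary).

outside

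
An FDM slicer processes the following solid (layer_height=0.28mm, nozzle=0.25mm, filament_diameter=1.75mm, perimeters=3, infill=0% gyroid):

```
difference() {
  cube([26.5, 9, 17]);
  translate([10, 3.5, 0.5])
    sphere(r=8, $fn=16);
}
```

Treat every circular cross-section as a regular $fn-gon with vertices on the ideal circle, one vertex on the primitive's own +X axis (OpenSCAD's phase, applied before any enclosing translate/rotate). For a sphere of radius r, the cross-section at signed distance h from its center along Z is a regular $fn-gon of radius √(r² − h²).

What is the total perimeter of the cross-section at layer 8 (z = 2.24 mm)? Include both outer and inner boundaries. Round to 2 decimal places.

At z = 2.24 mm: the 26.5×9 cube contributes its full rectangle (perimeter 71.00 mm); the r=8 sphere at (10, 3.5) contributes a regular 16-gon of circumradius √(8²−1.74²) = 7.808 (perimeter = 2·16·7.808·sin(180°/16) = 48.75 mm); Subtracting the remaining from the first: starting from the 26.5×9 cube, the r=8 sphere at (10, 3.5) partially overlaps it — only the 129.02 mm² overlap (of its 186.67 mm²) is removed, clipping the outline — boundary = 65.64 mm. Overall, the cross-section has 2 separate islands. Total boundary length (outer) = 65.64 mm.

65.64 mm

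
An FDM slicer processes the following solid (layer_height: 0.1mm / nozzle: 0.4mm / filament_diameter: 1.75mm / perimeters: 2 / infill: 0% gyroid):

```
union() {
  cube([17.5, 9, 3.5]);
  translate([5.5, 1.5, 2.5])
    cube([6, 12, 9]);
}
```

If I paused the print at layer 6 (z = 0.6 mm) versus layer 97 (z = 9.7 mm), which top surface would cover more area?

Layer 6 (z = 0.6): the 17.5×9 cube contributes its full rectangle (area 157.50 mm²); the cube at (5.5, 1.5) does not reach this height (z outside [2.5, 11.5]); Combining (union): only the 17.5×9 cube is present, so the union is just that shape — area = 157.50 mm². So its area = 157.50 mm². Layer 97 (z = 9.7): the cube is not intersected at this z (z outside [0, 3.5]); the cube at (5.5, 1.5) is present — its section is the full 6×12 rectangle (area 72.00 mm²); Taking the union: only the 6×12 cube at (5.5, 1.5) is present, so the union is just that shape — area = 72.00 mm². So its area = 72.00 mm². Layer 6 is larger (157.50 vs 72.00 mm²).

layer 6 (z = 0.6 mm)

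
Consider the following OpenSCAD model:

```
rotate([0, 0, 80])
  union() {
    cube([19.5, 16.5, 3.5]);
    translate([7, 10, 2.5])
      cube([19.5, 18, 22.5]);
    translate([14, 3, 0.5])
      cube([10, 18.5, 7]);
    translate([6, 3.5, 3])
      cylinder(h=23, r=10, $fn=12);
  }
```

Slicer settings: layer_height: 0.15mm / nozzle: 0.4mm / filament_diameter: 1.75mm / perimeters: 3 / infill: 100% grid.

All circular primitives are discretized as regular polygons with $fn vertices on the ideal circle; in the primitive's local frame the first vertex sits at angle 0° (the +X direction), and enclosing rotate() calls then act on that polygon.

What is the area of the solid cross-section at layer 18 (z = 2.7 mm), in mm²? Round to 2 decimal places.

623.00 mm²

At z = 2.7 mm: the 19.5×16.5 cube contributes its full rectangle (area 321.75 mm²); the cube at (7, 10) (footprint 19.5×18) is included at this height (area 351.00 mm²); the cube at (14, 3) (footprint 10×18.5) is included at this height (area 185.00 mm²); the cylinder at (6, 3.5) does not reach this height (z outside [3, 26]); Combining (union): the regions partially overlap — summed areas 857.75 mm² minus the doubly-counted overlap 234.75 mm² gives 623.00 mm² — area = 623.00 mm²; (whole slice rotated 80° about Z — lengths, areas and connectivity unchanged). Overall, the cross-section is a single solid region. Net area = 623.00 mm².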